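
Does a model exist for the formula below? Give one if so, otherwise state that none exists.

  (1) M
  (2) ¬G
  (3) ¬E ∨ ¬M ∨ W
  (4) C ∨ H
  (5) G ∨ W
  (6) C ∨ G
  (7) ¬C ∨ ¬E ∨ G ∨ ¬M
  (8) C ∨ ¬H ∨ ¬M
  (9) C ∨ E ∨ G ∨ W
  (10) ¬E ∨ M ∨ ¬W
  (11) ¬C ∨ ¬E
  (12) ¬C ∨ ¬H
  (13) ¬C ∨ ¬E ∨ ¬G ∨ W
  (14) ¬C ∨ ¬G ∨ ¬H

Unit clause (M) forces M = True.
Unit clause (¬G) forces G = False.
In (G ∨ W) only W is left, so W = True.
In (C ∨ G) only C is left, so C = True.
In (¬C ∨ ¬E ∨ G ∨ ¬M) only ¬E is left, so E = False.
In (¬C ∨ ¬H) only ¬H is left, so H = False.
All clauses satisfied.

E = False, W = True, H = False, G = False, C = True, M = True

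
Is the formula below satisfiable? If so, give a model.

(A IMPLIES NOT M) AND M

M=T; A=F

  A IMPLIES NOT M = True
    NOT M = False
Both conjuncts True, so the formula holds.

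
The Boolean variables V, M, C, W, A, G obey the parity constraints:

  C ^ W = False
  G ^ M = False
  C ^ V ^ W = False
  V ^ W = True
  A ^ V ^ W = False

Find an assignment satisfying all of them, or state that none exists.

V = False, M = False, C = True, W = True, A = True, G = False

C ^ W = T ^ T = False ✓
G ^ M = F ^ F = False ✓
C ^ V ^ W = T ^ F ^ T = False ✓
V ^ W = F ^ T = True ✓
A ^ V ^ W = T ^ F ^ T = False ✓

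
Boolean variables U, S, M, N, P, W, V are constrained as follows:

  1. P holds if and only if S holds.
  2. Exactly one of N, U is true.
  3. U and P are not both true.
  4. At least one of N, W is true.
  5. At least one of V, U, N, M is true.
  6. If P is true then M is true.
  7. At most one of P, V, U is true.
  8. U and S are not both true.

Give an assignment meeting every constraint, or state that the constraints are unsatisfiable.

U=T; S=F; M=T; N=F; P=F; W=T; V=F

  (1) P=F, S=F — same ✓
  (2) {N, U}: 1 true — exactly one ✓
  (3) U=T, P=F — not both ✓
  (4) {N, W}: 1 true — at least one ✓
  (5) {V, U, N, M}: 2 true — at least one ✓
  (6) P=F ⇒ M: vacuous ✓
  (7) {P, V, U}: 1 true — at most one ✓
  (8) U=T, S=F — not both ✓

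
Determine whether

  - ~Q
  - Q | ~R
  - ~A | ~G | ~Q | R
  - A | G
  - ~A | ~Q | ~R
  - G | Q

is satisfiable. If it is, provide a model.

A: False, G: True, Q: False, R: False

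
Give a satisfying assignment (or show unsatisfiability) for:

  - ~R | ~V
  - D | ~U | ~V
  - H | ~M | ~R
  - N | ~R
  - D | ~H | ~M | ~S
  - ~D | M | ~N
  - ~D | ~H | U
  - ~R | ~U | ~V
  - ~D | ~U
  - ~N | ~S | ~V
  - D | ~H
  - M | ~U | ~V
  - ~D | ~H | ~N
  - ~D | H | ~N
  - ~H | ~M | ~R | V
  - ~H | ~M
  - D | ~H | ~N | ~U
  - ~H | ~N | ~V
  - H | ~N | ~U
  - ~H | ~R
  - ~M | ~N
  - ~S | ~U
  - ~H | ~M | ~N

Set H = False.
Set R = False.
Set V = False.
Set M = False.
Set S = True.
  then (~S | ~U) forces U = False.
Set N = True.
  then (~D | M | ~N) forces D = False.
All clauses satisfied.

H = False, R = False, V = False, M = False, S = True, N = True, D = False, U = False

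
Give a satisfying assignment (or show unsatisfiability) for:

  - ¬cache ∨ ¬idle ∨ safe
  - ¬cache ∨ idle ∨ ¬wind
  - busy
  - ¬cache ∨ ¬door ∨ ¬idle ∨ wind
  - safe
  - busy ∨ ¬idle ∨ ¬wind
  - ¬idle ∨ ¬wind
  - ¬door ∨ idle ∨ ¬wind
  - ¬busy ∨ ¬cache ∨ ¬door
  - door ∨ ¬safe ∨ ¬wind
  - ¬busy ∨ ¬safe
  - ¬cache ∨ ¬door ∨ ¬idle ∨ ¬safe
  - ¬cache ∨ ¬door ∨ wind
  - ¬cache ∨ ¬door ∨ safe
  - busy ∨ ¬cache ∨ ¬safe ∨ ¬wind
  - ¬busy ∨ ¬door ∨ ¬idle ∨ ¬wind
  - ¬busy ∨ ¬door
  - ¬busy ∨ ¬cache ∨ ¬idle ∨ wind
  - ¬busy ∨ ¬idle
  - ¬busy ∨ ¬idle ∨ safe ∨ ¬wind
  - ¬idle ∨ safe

The formula is unsatisfiable.

Case safe = True:
  (busy) forces busy = True.
  Clause (¬busy ∨ ¬safe) is falsified — contradiction.
Case safe = False:
  Clause (safe) is falsified — contradiction.
Both cases fail, so the formula is unsatisfiable.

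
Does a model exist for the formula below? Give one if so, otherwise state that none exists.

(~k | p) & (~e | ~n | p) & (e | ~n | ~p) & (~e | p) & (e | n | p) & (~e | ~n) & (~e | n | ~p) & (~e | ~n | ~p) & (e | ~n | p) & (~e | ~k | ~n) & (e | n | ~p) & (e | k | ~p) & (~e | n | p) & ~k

Case e = True:
  (~e | p) forces p = True.
  (~e | ~n) forces n = False.
  Clause (~e | n | ~p) is falsified — contradiction.
Case e = False:
  (~k) forces k = False.
  (e | k | ~p) forces p = False.
  (e | n | p) forces n = True.
  Clause (e | ~n | p) is falsified — contradiction.
Both cases fail, so the formula is unsatisfiable.

Unsatisfiable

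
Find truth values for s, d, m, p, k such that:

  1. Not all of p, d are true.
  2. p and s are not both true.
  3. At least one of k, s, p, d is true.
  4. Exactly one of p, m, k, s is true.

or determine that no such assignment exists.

s = False, d = True, m = True, p = False, k = False

  (1) {p, d}: 1/2 true — not all ✓
  (2) p=F, s=F — not both ✓
  (3) {k, s, p, d}: 1 true — at least one ✓
  (4) {p, m, k, s}: 1 true — exactly one ✓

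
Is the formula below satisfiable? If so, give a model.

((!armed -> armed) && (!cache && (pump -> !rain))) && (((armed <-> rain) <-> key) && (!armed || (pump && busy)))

rain = False; key = False; cache = False; busy = True; armed = True; pump = True

  (!armed -> armed) && (!cache && (pump -> !rain)) = True
    !armed -> armed = True
      !armed = False
    !cache && (pump -> !rain) = True
      !cache = True
      pump -> !rain = True
        !rain = True
  ((armed <-> rain) <-> key) && (!armed || (pump && busy)) = True
    (armed <-> rain) <-> key = True
      armed <-> rain = False
    !armed || (pump && busy) = True
      !armed = False
      pump && busy = True
Both conjuncts True, so the formula holds.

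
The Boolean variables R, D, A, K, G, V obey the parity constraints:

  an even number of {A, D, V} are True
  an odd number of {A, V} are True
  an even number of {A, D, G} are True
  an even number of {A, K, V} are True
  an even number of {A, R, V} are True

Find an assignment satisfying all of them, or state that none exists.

R = True; D = True; A = True; K = True; G = False; V = False

{A, D, V}: 2 true → even ✓
{A, V}: 1 true → odd ✓
{A, D, G}: 2 true → even ✓
{A, K, V}: 2 true → even ✓
{A, R, V}: 2 true → even ✓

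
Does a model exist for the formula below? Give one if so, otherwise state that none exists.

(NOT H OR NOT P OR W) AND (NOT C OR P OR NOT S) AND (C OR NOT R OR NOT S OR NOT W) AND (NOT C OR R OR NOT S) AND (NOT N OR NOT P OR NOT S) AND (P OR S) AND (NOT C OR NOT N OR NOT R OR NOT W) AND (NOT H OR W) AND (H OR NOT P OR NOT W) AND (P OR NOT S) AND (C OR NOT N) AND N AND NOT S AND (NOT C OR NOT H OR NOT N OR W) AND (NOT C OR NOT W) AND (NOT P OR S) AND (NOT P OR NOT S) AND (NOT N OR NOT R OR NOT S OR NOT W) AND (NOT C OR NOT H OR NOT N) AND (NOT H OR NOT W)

No satisfying assignment exists.

Case S = True:
  Clause (NOT S) is falsified — contradiction.
Case S = False:
  (P OR S) forces P = True.
  Clause (NOT P OR S) is falsified — contradiction.
Both cases fail, so the formula is unsatisfiable.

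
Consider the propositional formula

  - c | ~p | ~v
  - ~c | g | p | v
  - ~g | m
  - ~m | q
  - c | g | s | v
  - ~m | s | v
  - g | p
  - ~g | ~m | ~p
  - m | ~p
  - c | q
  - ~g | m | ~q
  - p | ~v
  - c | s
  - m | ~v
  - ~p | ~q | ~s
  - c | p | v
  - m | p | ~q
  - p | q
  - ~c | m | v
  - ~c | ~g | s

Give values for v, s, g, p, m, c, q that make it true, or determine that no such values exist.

v: False; s: True; g: True; p: False; m: True; c: True; q: True

Set v = False.
Set s = True.
Set g = True.
  then (~g | m) forces m = True.
  then (~m | q) forces q = True.
  then (~g | ~m | ~p) forces p = False.
  then (c | p | v) forces c = True.
All clauses satisfied.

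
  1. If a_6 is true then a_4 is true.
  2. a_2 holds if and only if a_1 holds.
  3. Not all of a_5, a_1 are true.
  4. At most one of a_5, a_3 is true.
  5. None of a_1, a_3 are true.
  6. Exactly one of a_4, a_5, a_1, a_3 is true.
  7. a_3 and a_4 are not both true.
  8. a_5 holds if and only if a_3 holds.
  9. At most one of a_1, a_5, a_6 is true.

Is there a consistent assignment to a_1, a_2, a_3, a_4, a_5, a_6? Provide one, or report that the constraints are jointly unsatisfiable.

a_1 = False, a_2 = False, a_3 = False, a_4 = True, a_5 = False, a_6 = True

  (1) a_6=T ⇒ a_4: T ✓
  (2) a_2=F, a_1=F — same ✓
  (3) {a_5, a_1}: 0/2 true — not all ✓
  (4) {a_5, a_3}: 0 true — at most one ✓
  (5) {a_1, a_3}: 0 true — none ✓
  (6) {a_4, a_5, a_1, a_3}: 1 true — exactly one ✓
  (7) a_3=F, a_4=T — not both ✓
  (8) a_5=F, a_3=F — same ✓
  (9) {a_1, a_5, a_6}: 1 true — at most one ✓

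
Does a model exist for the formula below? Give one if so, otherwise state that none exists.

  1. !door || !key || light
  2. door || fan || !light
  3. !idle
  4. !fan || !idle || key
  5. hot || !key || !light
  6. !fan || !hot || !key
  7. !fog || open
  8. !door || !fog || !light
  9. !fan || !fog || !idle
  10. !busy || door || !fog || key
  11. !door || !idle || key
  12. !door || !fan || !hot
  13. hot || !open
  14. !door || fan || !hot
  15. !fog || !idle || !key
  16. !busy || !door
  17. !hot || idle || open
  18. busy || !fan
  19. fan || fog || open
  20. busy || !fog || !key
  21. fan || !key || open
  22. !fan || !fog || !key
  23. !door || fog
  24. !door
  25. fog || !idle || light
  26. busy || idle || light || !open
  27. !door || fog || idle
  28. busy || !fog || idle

busy=T, open=F, door=F, fog=F, fan=T, idle=F, hot=F, key=F, light=T

Unit clause (!idle) forces idle = False.
Unit clause (!door) forces door = False.
Try busy = False:
  (busy || !fan) forces fan = False.
  (door || fan || !light) forces light = False.
  (busy || idle || light || !open) forces open = False.
  (!fog || open) forces fog = False.
  clause (fan || fog || open) is falsified — backtrack.
So busy = True.
Set open = False.
  then (!fog || open) forces fog = False.
  then (!hot || idle || open) forces hot = False.
  then (fan || fog || open) forces fan = True.
Set key = False.
Set light = True.
All clauses satisfied.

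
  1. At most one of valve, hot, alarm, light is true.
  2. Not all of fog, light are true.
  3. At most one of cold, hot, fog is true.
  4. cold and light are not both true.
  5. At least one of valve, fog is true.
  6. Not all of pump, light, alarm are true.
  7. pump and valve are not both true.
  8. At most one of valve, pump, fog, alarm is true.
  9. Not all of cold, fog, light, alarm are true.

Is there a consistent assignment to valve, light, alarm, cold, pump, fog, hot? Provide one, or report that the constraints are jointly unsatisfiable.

valve = True, light = False, alarm = False, cold = True, pump = False, fog = False, hot = False

  (1) {valve, hot, alarm, light}: 1 true — at most one ✓
  (2) {fog, light}: 0/2 true — not all ✓
  (3) {cold, hot, fog}: 1 true — at most one ✓
  (4) cold=T, light=F — not both ✓
  (5) {valve, fog}: 1 true — at least one ✓
  (6) {pump, light, alarm}: 0/3 true — not all ✓
  (7) pump=F, valve=T — not both ✓
  (8) {valve, pump, fog, alarm}: 1 true — at most one ✓
  (9) {cold, fog, light, alarm}: 1/4 true — not all ✓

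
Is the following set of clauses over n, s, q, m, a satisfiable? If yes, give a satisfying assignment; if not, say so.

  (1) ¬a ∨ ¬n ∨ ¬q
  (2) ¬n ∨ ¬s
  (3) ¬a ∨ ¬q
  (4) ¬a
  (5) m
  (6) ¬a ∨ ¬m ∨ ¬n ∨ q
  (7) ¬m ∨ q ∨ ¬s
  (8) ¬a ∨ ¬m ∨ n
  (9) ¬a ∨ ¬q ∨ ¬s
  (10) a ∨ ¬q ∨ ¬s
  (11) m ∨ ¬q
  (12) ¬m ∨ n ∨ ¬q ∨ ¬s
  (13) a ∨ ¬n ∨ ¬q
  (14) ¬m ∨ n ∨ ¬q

n: False, s: False, q: False, m: True, a: False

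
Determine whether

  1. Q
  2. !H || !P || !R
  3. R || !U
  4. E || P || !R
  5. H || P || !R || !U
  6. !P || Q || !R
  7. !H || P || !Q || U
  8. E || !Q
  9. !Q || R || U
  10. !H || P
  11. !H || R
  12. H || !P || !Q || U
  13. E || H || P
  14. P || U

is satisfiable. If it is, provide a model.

R: True, U: True, P: True, Q: True, E: True, H: False

Unit clause (Q) forces Q = True.
In (E || !Q) only E is left, so E = True.
Try R = False:
  (R || !U) forces U = False.
  clause (!Q || R || U) is falsified — backtrack.
So R = True.
Set U = True.
Set P = True.
  then (!H || !P || !R) forces H = False.
All clauses satisfied.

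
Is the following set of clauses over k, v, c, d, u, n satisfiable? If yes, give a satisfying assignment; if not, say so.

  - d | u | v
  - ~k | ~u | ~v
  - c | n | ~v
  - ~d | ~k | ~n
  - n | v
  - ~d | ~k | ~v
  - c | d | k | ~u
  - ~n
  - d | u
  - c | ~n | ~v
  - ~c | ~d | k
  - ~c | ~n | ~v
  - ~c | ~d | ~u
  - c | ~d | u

k: False, v: True, c: True, d: False, u: True, n: False

Unit clause (~n) forces n = False.
In (n | v) only v is left, so v = True.
In (c | n | ~v) only c is left, so c = True.
Try k = True:
  (~k | ~u | ~v) forces u = False.
  (~d | ~k | ~v) forces d = False.
  clause (d | u) is falsified — backtrack.
So k = False.
  then (~c | ~d | k) forces d = False.
  then (d | u) forces u = True.
All clauses satisfied.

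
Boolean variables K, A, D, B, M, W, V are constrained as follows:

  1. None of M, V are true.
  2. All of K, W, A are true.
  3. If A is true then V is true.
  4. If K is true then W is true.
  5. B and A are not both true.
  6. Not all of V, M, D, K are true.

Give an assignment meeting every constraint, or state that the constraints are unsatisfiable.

UNSATISFIABLE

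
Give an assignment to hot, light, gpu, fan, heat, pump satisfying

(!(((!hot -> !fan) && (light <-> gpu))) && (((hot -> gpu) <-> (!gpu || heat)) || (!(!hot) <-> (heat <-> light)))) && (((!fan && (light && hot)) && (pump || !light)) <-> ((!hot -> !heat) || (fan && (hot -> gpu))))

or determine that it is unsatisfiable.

hot = False, light = True, gpu = False, fan = False, heat = True, pump = True

  !(((!hot -> !fan) && (light <-> gpu))) && (((hot -> gpu) <-> (!gpu || heat)) || (!(!hot) <-> (heat <-> light))) = True
    !(((!hot -> !fan) && (light <-> gpu))) = True
      (!hot -> !fan) && (light <-> gpu) = False
        !hot -> !fan = True
          !hot = True
          !fan = True
        light <-> gpu = False
    ((hot -> gpu) <-> (!gpu || heat)) || (!(!hot) <-> (heat <-> light)) = True
      (hot -> gpu) <-> (!gpu || heat) = True
        hot -> gpu = True
        !gpu || heat = True
          !gpu = True
      !(!hot) <-> (heat <-> light) = False
        !(!hot) = False
          !hot = True
        heat <-> light = True
  ((!fan && (light && hot)) && (pump || !light)) <-> ((!hot -> !heat) || (fan && (hot -> gpu))) = True
    (!fan && (light && hot)) && (pump || !light) = False
      !fan && (light && hot) = False
        !fan = True
        light && hot = False
      pump || !light = True
        !light = False
    (!hot -> !heat) || (fan && (hot -> gpu)) = False
      !hot -> !heat = False
        !hot = True
        !heat = False
      fan && (hot -> gpu) = False
        hot -> gpu = True
Both conjuncts True, so the formula holds.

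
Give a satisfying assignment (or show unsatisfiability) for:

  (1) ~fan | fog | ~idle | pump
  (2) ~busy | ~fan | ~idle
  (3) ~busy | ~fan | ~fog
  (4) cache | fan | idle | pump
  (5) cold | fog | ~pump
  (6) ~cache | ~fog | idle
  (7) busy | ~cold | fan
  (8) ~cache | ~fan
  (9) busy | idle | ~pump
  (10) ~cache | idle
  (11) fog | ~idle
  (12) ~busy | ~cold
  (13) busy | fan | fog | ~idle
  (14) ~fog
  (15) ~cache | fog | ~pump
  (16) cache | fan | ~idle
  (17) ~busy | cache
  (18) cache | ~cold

Unit clause (~fog) forces fog = False.
In (fog | ~idle) only ~idle is left, so idle = False.
In (~cache | idle) only ~cache is left, so cache = False.
In (~busy | cache) only ~busy is left, so busy = False.
In (cache | ~cold) only ~cold is left, so cold = False.
In (cold | fog | ~pump) only ~pump is left, so pump = False.
In (cache | fan | idle | pump) only fan is left, so fan = True.
All clauses satisfied.

fan=T, idle=F, cache=F, fog=F, busy=F, pump=F, cold=F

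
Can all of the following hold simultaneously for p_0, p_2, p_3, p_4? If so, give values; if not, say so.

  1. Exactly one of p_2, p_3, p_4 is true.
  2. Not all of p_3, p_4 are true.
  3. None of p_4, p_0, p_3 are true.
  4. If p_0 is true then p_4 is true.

p_0: False; p_2: True; p_3: False; p_4: False

  (1) {p_2, p_3, p_4}: 1 true — exactly one ✓
  (2) {p_3, p_4}: 0/2 true — not all ✓
  (3) {p_4, p_0, p_3}: 0 true — none ✓
  (4) p_0=F ⇒ p_4: vacuous ✓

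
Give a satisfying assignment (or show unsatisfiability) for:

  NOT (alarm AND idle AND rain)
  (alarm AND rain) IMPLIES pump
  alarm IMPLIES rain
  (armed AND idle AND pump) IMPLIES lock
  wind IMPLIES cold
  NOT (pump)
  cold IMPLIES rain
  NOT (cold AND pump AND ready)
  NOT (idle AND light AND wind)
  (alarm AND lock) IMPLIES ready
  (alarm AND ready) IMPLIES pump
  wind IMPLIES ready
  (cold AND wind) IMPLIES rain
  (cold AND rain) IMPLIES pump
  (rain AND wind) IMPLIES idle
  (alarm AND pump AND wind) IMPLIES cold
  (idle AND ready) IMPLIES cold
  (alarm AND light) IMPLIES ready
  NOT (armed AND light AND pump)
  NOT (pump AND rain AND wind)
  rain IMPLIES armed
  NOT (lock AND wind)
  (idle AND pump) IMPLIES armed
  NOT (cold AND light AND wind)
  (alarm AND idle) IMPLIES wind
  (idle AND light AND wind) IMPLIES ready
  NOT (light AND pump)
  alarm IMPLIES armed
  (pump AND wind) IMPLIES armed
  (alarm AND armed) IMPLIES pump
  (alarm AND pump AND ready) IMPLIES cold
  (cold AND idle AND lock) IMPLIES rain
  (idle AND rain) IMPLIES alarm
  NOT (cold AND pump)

Unit clause (NOT pump) forces pump = False.
Set rain = False.
  then (NOT cold OR rain) forces cold = False.
  then (NOT alarm OR rain) forces alarm = False.
  then (cold OR NOT wind) forces wind = False.
Set ready = False.
Set idle = False.
Set lock = True.
Set armed = False.
Set light = True.
All clauses satisfied.

rain = False; pump = False; alarm = False; ready = False; idle = False; lock = True; armed = False; cold = False; wind = False; light = True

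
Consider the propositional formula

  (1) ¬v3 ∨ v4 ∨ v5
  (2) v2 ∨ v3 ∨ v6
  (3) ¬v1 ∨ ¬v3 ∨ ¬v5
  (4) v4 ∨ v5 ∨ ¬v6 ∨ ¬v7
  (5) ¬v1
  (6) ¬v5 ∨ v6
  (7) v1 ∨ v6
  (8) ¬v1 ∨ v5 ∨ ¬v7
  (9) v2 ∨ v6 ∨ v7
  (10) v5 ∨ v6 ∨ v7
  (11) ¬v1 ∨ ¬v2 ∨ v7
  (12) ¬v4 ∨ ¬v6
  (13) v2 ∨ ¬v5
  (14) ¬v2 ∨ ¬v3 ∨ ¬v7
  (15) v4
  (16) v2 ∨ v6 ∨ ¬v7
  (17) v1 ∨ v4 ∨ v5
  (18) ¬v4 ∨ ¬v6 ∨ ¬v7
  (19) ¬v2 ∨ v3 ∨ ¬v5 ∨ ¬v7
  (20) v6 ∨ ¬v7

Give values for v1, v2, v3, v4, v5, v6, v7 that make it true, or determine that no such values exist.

Unsatisfiable — no assignment works.

Case v1 = True:
  Clause (¬v1) is falsified — contradiction.
Case v1 = False:
  (v1 ∨ v6) forces v6 = True.
  (¬v4 ∨ ¬v6) forces v4 = False.
  Clause (v4) is falsified — contradiction.
Both cases fail, so the formula is unsatisfiable.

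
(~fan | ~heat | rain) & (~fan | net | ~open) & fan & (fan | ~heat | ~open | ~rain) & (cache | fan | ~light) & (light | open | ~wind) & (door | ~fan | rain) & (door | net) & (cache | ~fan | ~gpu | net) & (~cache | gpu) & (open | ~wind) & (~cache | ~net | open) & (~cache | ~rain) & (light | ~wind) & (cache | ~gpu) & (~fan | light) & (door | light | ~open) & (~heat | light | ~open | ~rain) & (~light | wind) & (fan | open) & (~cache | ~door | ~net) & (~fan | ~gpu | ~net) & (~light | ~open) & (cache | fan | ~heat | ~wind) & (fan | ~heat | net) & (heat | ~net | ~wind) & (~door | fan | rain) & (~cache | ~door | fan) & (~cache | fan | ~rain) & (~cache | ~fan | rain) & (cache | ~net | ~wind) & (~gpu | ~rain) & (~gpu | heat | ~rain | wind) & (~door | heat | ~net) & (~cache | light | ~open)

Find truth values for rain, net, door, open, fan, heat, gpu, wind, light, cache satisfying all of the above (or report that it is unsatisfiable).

Case fan = True:
  (~fan | light) forces light = True.
  (~light | wind) forces wind = True.
  (open | ~wind) forces open = True.
  Clause (~light | ~open) is falsified — contradiction.
Case fan = False:
  Clause (fan) is falsified — contradiction.
Both cases fail, so the formula is unsatisfiable.

Unsatisfiable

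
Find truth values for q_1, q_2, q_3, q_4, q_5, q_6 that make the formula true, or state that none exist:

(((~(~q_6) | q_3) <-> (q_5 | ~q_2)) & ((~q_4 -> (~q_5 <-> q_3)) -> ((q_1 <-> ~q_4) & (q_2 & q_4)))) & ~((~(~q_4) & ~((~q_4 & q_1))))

q_1 = True; q_2 = True; q_3 = True; q_4 = False; q_5 = True; q_6 = False

  ((~(~q_6) | q_3) <-> (q_5 | ~q_2)) & ((~q_4 -> (~q_5 <-> q_3)) -> ((q_1 <-> ~q_4) & (q_2 & q_4))) = True
    (~(~q_6) | q_3) <-> (q_5 | ~q_2) = True
      ~(~q_6) | q_3 = True
        ~(~q_6) = False
          ~q_6 = True
      q_5 | ~q_2 = True
        ~q_2 = False
    (~q_4 -> (~q_5 <-> q_3)) -> ((q_1 <-> ~q_4) & (q_2 & q_4)) = True
      ~q_4 -> (~q_5 <-> q_3) = False
        ~q_4 = True
        ~q_5 <-> q_3 = False
          ~q_5 = False
      (q_1 <-> ~q_4) & (q_2 & q_4) = False
        q_1 <-> ~q_4 = True
          ~q_4 = True
        q_2 & q_4 = False
  ~((~(~q_4) & ~((~q_4 & q_1)))) = True
    ~(~q_4) & ~((~q_4 & q_1)) = False
      ~(~q_4) = False
        ~q_4 = True
      ~((~q_4 & q_1)) = False
        ~q_4 & q_1 = True
          ~q_4 = True
Both conjuncts True, so the formula holds.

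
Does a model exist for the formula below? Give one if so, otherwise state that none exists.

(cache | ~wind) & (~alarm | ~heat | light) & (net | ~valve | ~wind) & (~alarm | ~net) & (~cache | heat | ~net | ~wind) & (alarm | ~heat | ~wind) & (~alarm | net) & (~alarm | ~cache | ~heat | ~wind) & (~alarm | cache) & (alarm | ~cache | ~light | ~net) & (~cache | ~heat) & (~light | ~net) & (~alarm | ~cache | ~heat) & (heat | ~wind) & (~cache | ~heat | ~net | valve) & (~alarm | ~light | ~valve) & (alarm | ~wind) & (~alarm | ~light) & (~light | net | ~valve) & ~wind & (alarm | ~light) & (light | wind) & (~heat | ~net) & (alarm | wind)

No satisfying assignment exists.

Case alarm = True:
  (~alarm | ~net) forces net = False.
  Clause (~alarm | net) is falsified — contradiction.
Case alarm = False:
  (alarm | ~wind) forces wind = False.
  Clause (alarm | wind) is falsified — contradiction.
Both cases fail, so the formula is unsatisfiable.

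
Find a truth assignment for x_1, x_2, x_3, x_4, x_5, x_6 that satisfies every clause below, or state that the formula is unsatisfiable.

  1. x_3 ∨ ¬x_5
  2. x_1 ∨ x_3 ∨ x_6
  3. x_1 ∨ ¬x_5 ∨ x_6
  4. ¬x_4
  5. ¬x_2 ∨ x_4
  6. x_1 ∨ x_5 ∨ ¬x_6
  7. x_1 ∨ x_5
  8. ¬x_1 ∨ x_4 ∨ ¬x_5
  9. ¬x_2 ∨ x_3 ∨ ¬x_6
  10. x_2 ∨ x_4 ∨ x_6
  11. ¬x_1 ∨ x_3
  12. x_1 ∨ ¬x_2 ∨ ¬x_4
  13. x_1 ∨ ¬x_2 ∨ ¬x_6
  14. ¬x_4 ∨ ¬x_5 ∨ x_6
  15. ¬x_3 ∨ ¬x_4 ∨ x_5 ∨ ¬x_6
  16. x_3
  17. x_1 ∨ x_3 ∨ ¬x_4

Unit clause (¬x_4) forces x_4 = False.
In (¬x_2 ∨ x_4) only ¬x_2 is left, so x_2 = False.
In (x_2 ∨ x_4 ∨ x_6) only x_6 is left, so x_6 = True.
Unit clause (x_3) forces x_3 = True.
Set x_1 = False.
  then (x_1 ∨ x_5 ∨ ¬x_6) forces x_5 = True.
All clauses satisfied.

x_1 = False, x_2 = False, x_3 = True, x_4 = False, x_5 = True, x_6 = True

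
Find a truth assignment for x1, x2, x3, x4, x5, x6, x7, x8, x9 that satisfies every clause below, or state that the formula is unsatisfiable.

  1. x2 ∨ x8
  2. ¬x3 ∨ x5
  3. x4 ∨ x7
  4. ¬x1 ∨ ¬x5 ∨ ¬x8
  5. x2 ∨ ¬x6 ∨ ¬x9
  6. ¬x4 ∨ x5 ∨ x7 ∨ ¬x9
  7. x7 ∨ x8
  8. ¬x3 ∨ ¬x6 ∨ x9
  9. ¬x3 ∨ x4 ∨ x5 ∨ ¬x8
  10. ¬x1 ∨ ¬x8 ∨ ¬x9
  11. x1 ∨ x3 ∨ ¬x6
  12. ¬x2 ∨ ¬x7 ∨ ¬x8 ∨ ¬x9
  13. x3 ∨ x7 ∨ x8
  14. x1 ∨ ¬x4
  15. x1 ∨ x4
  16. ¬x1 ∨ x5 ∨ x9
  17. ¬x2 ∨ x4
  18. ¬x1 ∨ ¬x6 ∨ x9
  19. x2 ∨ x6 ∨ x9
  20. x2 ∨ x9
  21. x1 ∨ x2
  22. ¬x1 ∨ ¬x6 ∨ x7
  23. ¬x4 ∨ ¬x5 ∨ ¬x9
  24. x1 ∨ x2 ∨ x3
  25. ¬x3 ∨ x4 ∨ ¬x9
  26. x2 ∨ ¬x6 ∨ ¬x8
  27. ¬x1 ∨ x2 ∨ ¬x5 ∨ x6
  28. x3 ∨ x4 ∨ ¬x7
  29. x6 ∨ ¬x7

x1 = True, x2 = True, x3 = False, x4 = True, x5 = False, x6 = True, x7 = True, x8 = False, x9 = True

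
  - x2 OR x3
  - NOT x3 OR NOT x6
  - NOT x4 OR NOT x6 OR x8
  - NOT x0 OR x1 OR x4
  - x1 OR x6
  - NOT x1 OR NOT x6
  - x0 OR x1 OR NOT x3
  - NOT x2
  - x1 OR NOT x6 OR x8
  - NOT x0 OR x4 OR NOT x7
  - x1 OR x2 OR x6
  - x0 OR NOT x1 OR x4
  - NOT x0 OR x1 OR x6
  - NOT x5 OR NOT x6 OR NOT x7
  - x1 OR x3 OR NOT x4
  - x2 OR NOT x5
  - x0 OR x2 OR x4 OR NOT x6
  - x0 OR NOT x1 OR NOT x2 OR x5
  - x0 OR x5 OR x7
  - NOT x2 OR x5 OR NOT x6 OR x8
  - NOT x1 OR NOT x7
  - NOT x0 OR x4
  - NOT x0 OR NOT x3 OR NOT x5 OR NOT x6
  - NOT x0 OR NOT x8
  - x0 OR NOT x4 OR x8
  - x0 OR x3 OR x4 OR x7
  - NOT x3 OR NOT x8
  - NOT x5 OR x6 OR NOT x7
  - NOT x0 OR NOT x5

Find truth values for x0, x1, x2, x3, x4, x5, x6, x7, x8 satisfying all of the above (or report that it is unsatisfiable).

Unit clause (NOT x2) forces x2 = False.
In (x2 OR NOT x5) only NOT x5 is left, so x5 = False.
In (x2 OR x3) only x3 is left, so x3 = True.
In (NOT x3 OR NOT x6) only NOT x6 is left, so x6 = False.
In (x1 OR x6) only x1 is left, so x1 = True.
In (NOT x1 OR NOT x7) only NOT x7 is left, so x7 = False.
In (NOT x3 OR NOT x8) only NOT x8 is left, so x8 = False.
In (x0 OR x5 OR x7) only x0 is left, so x0 = True.
In (NOT x0 OR x4) only x4 is left, so x4 = True.
All clauses satisfied.

x0=T, x1=T, x2=F, x3=T, x4=T, x5=F, x6=F, x7=F, x8=F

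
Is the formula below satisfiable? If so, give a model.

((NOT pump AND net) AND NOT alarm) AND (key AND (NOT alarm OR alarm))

net: True, alarm: False, pump: False, key: True

  (NOT pump AND net) AND NOT alarm = True
    NOT pump AND net = True
      NOT pump = True
    NOT alarm = True
  key AND (NOT alarm OR alarm) = True
    NOT alarm OR alarm = True
      NOT alarm = True
Both conjuncts True, so the formula holds.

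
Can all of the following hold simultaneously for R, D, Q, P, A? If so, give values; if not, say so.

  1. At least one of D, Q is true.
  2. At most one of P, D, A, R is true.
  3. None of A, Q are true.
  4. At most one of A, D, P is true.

R = False, D = True, Q = False, P = False, A = False

  (1) {D, Q}: 1 true — at least one ✓
  (2) {P, D, A, R}: 1 true — at most one ✓
  (3) {A, Q}: 0 true — none ✓
  (4) {A, D, P}: 1 true — at most one ✓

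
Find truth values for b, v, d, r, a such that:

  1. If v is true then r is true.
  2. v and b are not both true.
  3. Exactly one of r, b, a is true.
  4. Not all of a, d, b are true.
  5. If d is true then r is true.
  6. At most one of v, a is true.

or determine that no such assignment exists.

b = True, v = False, d = False, r = False, a = False

  (1) v=F ⇒ r: vacuous ✓
  (2) v=F, b=T — not both ✓
  (3) {r, b, a}: 1 true — exactly one ✓
  (4) {a, d, b}: 1/3 true — not all ✓
  (5) d=F ⇒ r: vacuous ✓
  (6) {v, a}: 0 true — at most one ✓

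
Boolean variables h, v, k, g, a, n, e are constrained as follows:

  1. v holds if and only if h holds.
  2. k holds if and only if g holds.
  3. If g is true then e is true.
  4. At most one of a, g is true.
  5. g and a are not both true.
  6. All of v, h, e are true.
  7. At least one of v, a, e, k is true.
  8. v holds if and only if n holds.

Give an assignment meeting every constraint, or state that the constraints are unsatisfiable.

h = True; v = True; k = False; g = False; a = True; n = True; e = True

  (1) v=T, h=T — same ✓
  (2) k=F, g=F — same ✓
  (3) g=F ⇒ e: vacuous ✓
  (4) {a, g}: 1 true — at most one ✓
  (5) g=F, a=T — not both ✓
  (6) {v, h, e}: all 3 true ✓
  (7) {v, a, e, k}: 3 true — at least one ✓
  (8) v=T, n=T — same ✓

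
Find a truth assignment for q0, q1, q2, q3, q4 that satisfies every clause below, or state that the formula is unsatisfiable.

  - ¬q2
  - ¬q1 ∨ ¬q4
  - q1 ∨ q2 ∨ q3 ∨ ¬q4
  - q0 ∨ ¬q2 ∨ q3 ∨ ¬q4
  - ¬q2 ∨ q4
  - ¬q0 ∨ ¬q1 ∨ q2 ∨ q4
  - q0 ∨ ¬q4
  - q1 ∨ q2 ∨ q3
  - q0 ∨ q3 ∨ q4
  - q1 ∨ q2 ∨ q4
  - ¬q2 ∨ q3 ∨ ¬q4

Unit clause (¬q2) forces q2 = False.
Set q0 = False.
  then (q0 ∨ ¬q4) forces q4 = False.
  then (q0 ∨ q3 ∨ q4) forces q3 = True.
  then (q1 ∨ q2 ∨ q4) forces q1 = True.
All clauses satisfied.

q0 = False, q1 = True, q2 = False, q3 = True, q4 = False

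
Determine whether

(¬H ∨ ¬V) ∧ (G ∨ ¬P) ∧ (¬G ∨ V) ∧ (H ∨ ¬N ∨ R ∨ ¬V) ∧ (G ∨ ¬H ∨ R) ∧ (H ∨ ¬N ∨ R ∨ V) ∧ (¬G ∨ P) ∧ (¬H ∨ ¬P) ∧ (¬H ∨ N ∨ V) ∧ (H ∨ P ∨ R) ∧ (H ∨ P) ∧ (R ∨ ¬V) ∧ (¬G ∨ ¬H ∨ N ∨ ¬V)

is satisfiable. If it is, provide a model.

H = False; P = True; R = True; N = False; G = True; V = True

Set H = False.
  then (H ∨ P) forces P = True.
  then (G ∨ ¬P) forces G = True.
  then (¬G ∨ V) forces V = True.
  then (R ∨ ¬V) forces R = True.
Set N = False.
All clauses satisfied.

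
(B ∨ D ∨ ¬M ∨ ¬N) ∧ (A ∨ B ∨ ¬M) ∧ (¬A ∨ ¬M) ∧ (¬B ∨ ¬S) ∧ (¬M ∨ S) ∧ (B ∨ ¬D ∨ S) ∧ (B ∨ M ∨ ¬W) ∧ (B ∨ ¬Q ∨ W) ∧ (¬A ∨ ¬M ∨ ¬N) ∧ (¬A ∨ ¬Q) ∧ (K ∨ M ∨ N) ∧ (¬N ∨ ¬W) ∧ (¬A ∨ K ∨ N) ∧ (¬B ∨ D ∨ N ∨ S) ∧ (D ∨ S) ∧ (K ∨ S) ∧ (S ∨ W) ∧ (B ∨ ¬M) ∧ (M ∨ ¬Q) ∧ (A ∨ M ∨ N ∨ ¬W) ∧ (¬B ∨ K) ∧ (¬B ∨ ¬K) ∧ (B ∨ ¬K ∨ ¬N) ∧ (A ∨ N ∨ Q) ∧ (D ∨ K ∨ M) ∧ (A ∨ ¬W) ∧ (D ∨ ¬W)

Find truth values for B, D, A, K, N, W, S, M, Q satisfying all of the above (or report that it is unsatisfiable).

Set B = False.
  then (B ∨ ¬M) forces M = False.
  then (M ∨ ¬Q) forces Q = False.
  then (B ∨ M ∨ ¬W) forces W = False.
  then (S ∨ W) forces S = True.
Set D = True.
Set A = True.
Set K = False.
  then (K ∨ M ∨ N) forces N = True.
All clauses satisfied.

B=F, D=T, A=T, K=F, N=T, W=F, S=T, M=F, Q=F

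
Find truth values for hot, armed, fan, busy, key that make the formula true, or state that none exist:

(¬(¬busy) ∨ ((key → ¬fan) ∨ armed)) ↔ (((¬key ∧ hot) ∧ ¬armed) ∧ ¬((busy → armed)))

hot = True; armed = False; fan = False; busy = True; key = False

  (¬(¬busy) ∨ ((key → ¬fan) ∨ armed)) ↔ (((¬key ∧ hot) ∧ ¬armed) ∧ ¬((busy → armed))) = True
    ¬(¬busy) ∨ ((key → ¬fan) ∨ armed) = True
      ¬(¬busy) = True
        ¬busy = False
      (key → ¬fan) ∨ armed = True
        key → ¬fan = True
          ¬fan = True
    ((¬key ∧ hot) ∧ ¬armed) ∧ ¬((busy → armed)) = True
      (¬key ∧ hot) ∧ ¬armed = True
        ¬key ∧ hot = True
          ¬key = True
        ¬armed = True
      ¬((busy → armed)) = True
        busy → armed = False
The formula evaluates to True.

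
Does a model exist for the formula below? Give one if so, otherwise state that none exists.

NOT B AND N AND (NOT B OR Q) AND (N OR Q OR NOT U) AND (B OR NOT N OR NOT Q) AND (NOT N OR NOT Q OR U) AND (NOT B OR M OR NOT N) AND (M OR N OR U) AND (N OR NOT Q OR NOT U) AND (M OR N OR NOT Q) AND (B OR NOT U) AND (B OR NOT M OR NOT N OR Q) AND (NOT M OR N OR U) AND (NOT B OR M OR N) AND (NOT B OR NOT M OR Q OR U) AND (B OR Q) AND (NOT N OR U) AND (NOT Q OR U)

Case N = True:
  (NOT B) forces B = False.
  (B OR NOT N OR NOT Q) forces Q = False.
  Clause (B OR Q) is falsified — contradiction.
Case N = False:
  Clause (N) is falsified — contradiction.
Both cases fail, so the formula is unsatisfiable.

UNSATISFIABLE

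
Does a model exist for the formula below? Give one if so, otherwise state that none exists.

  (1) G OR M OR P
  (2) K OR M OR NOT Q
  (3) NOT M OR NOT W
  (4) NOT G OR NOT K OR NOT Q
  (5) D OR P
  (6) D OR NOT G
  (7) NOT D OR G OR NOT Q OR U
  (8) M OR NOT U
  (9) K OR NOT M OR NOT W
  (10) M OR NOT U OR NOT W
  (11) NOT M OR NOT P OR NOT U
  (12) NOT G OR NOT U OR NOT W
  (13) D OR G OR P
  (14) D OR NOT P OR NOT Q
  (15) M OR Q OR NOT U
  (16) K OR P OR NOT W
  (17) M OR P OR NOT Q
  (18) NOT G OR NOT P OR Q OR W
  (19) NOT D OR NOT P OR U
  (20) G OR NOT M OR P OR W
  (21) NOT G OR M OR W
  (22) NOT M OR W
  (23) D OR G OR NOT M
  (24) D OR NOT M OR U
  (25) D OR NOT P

Try P = True:
  (D OR NOT P) forces D = True.
  (NOT D OR NOT P OR U) forces U = True.
  (M OR NOT U) forces M = True.
  clause (NOT M OR NOT P OR NOT U) is falsified — backtrack.
So P = False.
  then (D OR P) forces D = True.
Try U = True:
  (M OR NOT U) forces M = True.
  (NOT M OR NOT W) forces W = False.
  clause (NOT M OR W) is falsified — backtrack.
So U = False.
Set K = True.
Set M = False.
  then (G OR M OR P) forces G = True.
  then (NOT G OR NOT K OR NOT Q) forces Q = False.
  then (NOT G OR M OR W) forces W = True.
All clauses satisfied.

P: False, U: False, K: True, M: False, W: True, Q: False, G: True, D: True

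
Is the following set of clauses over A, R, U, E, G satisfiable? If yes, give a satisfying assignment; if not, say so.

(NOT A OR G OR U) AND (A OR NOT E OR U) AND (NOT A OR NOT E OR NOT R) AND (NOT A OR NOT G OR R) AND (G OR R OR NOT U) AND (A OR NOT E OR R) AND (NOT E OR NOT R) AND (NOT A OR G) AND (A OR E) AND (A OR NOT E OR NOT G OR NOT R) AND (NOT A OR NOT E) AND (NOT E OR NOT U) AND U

Unit clause (U) forces U = True.
In (NOT E OR NOT U) only NOT E is left, so E = False.
In (A OR E) only A is left, so A = True.
In (NOT A OR G) only G is left, so G = True.
In (NOT A OR NOT G OR R) only R is left, so R = True.
All clauses satisfied.

A=T, R=T, U=T, E=F, G=T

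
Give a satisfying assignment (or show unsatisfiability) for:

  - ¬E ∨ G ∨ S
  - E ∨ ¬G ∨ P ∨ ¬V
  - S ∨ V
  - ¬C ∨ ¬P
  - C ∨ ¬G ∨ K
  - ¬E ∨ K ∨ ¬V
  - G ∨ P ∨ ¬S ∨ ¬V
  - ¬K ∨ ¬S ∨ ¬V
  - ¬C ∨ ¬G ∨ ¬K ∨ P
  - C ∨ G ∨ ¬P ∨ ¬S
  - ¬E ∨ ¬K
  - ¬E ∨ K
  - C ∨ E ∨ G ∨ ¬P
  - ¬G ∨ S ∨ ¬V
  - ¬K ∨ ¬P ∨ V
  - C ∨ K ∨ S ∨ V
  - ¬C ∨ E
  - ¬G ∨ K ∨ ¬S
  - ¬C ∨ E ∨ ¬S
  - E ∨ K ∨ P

Set S = True.
Try P = True:
  (¬C ∨ ¬P) forces C = False.
  (C ∨ G ∨ ¬P ∨ ¬S) forces G = True.
  (C ∨ ¬G ∨ K) forces K = True.
  (¬K ∨ ¬S ∨ ¬V) forces V = False.
  clause (¬K ∨ ¬P ∨ V) is falsified — backtrack.
So P = False.
Set C = False.
Set G = True.
  then (C ∨ ¬G ∨ K) forces K = True.
  then (¬K ∨ ¬S ∨ ¬V) forces V = False.
  then (¬E ∨ ¬K) forces E = False.
All clauses satisfied.

S = True; P = False; C = False; G = True; E = False; K = True; V = False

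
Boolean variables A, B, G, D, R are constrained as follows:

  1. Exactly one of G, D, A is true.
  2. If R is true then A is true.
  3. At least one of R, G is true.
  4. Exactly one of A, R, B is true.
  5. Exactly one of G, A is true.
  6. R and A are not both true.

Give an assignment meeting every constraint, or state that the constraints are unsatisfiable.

A = False, B = True, G = True, D = False, R = False

  (1) {G, D, A}: 1 true — exactly one ✓
  (2) R=F ⇒ A: vacuous ✓
  (3) {R, G}: 1 true — at least one ✓
  (4) {A, R, B}: 1 true — exactly one ✓
  (5) {G, A}: 1 true — exactly one ✓
  (6) R=F, A=F — not both ✓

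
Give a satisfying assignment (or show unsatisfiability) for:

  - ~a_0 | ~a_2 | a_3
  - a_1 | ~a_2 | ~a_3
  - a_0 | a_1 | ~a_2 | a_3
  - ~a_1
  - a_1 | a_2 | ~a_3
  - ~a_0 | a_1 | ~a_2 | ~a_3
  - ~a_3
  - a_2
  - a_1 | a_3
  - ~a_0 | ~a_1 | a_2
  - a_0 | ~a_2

UNSATISFIABLE

Case a_1 = True:
  Clause (~a_1) is falsified — contradiction.
Case a_1 = False:
  (~a_3) forces a_3 = False.
  Clause (a_1 | a_3) is falsified — contradiction.
Both cases fail, so the formula is unsatisfiable.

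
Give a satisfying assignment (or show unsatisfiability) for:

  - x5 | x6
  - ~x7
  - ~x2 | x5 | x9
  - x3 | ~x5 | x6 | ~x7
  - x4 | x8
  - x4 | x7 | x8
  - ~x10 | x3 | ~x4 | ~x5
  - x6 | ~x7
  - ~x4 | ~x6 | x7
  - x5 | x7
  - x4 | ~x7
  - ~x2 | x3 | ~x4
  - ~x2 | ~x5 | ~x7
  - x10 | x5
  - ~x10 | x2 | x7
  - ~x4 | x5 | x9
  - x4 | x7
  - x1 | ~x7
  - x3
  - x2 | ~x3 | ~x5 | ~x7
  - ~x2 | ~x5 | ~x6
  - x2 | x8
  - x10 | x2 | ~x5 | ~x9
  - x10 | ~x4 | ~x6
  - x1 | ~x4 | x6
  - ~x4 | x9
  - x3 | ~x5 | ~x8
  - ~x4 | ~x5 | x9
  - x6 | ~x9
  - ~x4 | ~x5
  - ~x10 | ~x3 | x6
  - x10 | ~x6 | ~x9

Case x7 = True:
  Clause (~x7) is falsified — contradiction.
Case x7 = False:
  (x5 | x7) forces x5 = True.
  (x4 | x7) forces x4 = True.
  Clause (~x4 | ~x5) is falsified — contradiction.
Both cases fail, so the formula is unsatisfiable.

Unsatisfiable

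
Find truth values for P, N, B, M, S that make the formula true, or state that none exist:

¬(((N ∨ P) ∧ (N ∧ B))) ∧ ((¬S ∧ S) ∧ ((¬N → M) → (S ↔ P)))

Case S = True: the conjunct ¬S is False.
Case S = False: the conjunct S is False.
Both cases fail — unsatisfiable.

UNSATISFIABLE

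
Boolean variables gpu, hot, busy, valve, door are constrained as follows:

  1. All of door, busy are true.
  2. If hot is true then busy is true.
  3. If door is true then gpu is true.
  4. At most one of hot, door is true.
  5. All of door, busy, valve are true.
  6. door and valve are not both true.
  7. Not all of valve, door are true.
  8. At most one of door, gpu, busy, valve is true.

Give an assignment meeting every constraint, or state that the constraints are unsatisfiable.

Case busy = True:
  (1) forces door = True.
  Constraint (8) is violated (door=T, busy=T) — contradiction.
Case busy = False:
  Constraint (1) is violated (busy=F) — contradiction.
Both cases fail — unsatisfiable.

Unsatisfiable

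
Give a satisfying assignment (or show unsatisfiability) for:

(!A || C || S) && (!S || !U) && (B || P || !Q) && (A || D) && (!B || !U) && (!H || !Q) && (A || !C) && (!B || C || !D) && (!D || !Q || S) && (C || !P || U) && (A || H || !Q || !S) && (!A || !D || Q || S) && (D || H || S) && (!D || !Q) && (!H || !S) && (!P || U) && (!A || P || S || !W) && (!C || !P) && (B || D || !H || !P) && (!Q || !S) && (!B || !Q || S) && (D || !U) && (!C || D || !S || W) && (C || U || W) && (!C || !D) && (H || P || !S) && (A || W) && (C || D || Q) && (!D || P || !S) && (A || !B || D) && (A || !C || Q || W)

Set P = False.
Set D = True.
  then (!D || !Q) forces Q = False.
  then (!C || !D) forces C = False.
  then (!D || P || !S) forces S = False.
  then (!A || C || S) forces A = False.
  then (!B || C || !D) forces B = False.
  then (A || W) forces W = True.
Set H = False.
Set U = False.
All clauses satisfied.

P=F; D=T; W=T; Q=F; B=F; H=F; A=F; C=F; S=F; U=F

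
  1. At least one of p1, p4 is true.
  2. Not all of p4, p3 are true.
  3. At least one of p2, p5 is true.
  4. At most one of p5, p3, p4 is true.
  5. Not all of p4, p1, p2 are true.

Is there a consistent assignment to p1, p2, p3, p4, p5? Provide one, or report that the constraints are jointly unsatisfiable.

p1 = True, p2 = True, p3 = False, p4 = False, p5 = False

  (1) {p1, p4}: 1 true — at least one ✓
  (2) {p4, p3}: 0/2 true — not all ✓
  (3) {p2, p5}: 1 true — at least one ✓
  (4) {p5, p3, p4}: 0 true — at most one ✓
  (5) {p4, p1, p2}: 2/3 true — not all ✓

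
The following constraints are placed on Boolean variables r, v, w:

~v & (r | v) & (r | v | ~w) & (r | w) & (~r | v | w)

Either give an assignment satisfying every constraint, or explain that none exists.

r=T, v=F, w=T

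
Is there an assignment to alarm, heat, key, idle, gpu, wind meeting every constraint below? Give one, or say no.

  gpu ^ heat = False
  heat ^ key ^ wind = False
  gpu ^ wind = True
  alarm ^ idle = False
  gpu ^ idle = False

alarm = True, heat = True, key = True, idle = True, gpu = True, wind = False

gpu ^ heat = T ^ T = False ✓
heat ^ key ^ wind = T ^ T ^ F = False ✓
gpu ^ wind = T ^ F = True ✓
alarm ^ idle = T ^ T = False ✓
gpu ^ idle = T ^ T = False ✓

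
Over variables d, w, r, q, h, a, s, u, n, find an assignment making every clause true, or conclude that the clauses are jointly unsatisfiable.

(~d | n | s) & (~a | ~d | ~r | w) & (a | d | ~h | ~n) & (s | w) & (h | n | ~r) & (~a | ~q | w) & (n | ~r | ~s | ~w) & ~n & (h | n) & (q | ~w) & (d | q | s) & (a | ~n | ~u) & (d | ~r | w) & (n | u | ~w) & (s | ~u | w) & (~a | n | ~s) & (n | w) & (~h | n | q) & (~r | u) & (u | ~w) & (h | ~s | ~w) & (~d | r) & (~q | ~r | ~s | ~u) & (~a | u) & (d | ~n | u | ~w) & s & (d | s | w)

d = False, w = True, r = False, q = True, h = True, a = False, s = True, u = True, n = False

Unit clause (~n) forces n = False.
In (h | n) only h is left, so h = True.
In (n | w) only w is left, so w = True.
In (~h | n | q) only q is left, so q = True.
In (u | ~w) only u is left, so u = True.
Unit clause (s) forces s = True.
In (n | ~r | ~s | ~w) only ~r is left, so r = False.
In (~a | n | ~s) only ~a is left, so a = False.
In (~d | r) only ~d is left, so d = False.
All clauses satisfied.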